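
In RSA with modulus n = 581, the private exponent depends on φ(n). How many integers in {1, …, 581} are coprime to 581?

492

Factor: 581 = 7 · 83.
φ(581) = (7−1) · (83−1) = 6 · 82 = 492.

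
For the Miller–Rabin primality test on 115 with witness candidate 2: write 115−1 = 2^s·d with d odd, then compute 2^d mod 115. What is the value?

115 − 1 = 114 = 2^1 · 57, so d = 57.
2^1 ≡ 2 (mod 115)
2^2 ≡ 2^2 = 4 ≡ 4 (mod 115)
2^4 ≡ 4^2 = 16 ≡ 16 (mod 115)
2^8 ≡ 16^2 = 256 ≡ 26 (mod 115)
2^16 ≡ 26^2 = 676 ≡ 101 (mod 115)
2^32 ≡ 101^2 = 10201 ≡ 81 (mod 115)
57 = 32 + 16 + 8 + 1 in binary powers of 2.
So 2^57 ≡ 81 · 101 · 26 · 2 ≡ 27 (mod 115).
Squaring chain: 27; never reaches −1, so base 2 is a Miller–Rabin witness that 115 is composite.

27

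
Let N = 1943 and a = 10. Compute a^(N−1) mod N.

10^1 ≡ 10 (mod 1943)
10^2 ≡ 10^2 = 100 ≡ 100 (mod 1943)
10^4 ≡ 100^2 = 10000 ≡ 285 (mod 1943)
10^8 ≡ 285^2 = 81225 ≡ 1562 (mod 1943)
10^16 ≡ 1562^2 = 2439844 ≡ 1379 (mod 1943)
10^32 ≡ 1379^2 = 1901641 ≡ 1387 (mod 1943)
10^64 ≡ 1387^2 = 1923769 ≡ 199 (mod 1943)
10^128 ≡ 199^2 = 39601 ≡ 741 (mod 1943)
10^256 ≡ 741^2 = 549081 ≡ 1155 (mod 1943)
10^512 ≡ 1155^2 = 1334025 ≡ 1127 (mod 1943)
10^1024 ≡ 1127^2 = 1270129 ≡ 1350 (mod 1943)
1942 = 1024 + 512 + 256 + 128 + 16 + 4 + 2 in binary powers of 2.
So 10^1942 ≡ 1350 · 1127 · 1155 · 741 · 1379 · 285 · 100 ≡ 992 (mod 1943).
Since 992 ≠ 1, base 10 is a Fermat witness: 1943 is composite.

992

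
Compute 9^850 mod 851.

752

9^1 ≡ 9 (mod 851)
9^2 ≡ 9^2 = 81 ≡ 81 (mod 851)
9^4 ≡ 81^2 = 6561 ≡ 604 (mod 851)
9^8 ≡ 604^2 = 364816 ≡ 588 (mod 851)
9^16 ≡ 588^2 = 345744 ≡ 238 (mod 851)
9^32 ≡ 238^2 = 56644 ≡ 478 (mod 851)
9^64 ≡ 478^2 = 228484 ≡ 416 (mod 851)
9^128 ≡ 416^2 = 173056 ≡ 303 (mod 851)
9^256 ≡ 303^2 = 91809 ≡ 752 (mod 851)
9^512 ≡ 752^2 = 565504 ≡ 440 (mod 851)
850 = 512 + 256 + 64 + 16 + 2 in binary powers of 2.
So 9^850 ≡ 440 · 752 · 416 · 238 · 81 ≡ 752 (mod 851).
Since 752 ≠ 1, base 9 is a Fermat witness: 851 is composite.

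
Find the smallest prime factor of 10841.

37

10841 is odd.
Digit sum 14, not divisible by 3.
Ends in 1: not divisible by 5.
7: 10841 = 7·1548 + 5
11: 10841 = 11·985 + 6
13: 10841 = 13·833 + 12
17: 10841 = 17·637 + 12
19: 10841 = 19·570 + 11
23: 10841 = 23·471 + 8
29: 10841 = 29·373 + 24
31: 10841 = 31·349 + 22
37: 10841 = 37·293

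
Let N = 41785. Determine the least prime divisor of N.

41785 is odd.
Digit sum 25, not divisible by 3.
Ends in 5: divisible by 5.

5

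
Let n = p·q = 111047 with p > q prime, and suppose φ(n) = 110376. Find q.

293

φ(n) = (p−1)(q−1) = n − (p+q) + 1, so p + q = 111047 − 110376 + 1 = 672.
p and q are the roots of t² − 672t + 111047 = 0.
Discriminant: 672² − 4·111047 = 451584 − 444188 = 7396; √7396 = 86.
q = (672 − 86)/2 = 293, p = (672 + 86)/2 = 379.
Check: 293 · 379 = 111047.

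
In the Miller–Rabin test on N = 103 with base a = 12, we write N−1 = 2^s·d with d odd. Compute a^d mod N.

103 − 1 = 102 = 2^1 · 51, so d = 51.
12^1 ≡ 12 (mod 103)
12^2 ≡ 12^2 = 144 ≡ 41 (mod 103)
12^4 ≡ 41^2 = 1681 ≡ 33 (mod 103)
12^8 ≡ 33^2 = 1089 ≡ 59 (mod 103)
12^16 ≡ 59^2 = 3481 ≡ 82 (mod 103)
12^32 ≡ 82^2 = 6724 ≡ 29 (mod 103)
51 = 32 + 16 + 2 + 1 in binary powers of 2.
So 12^51 ≡ 29 · 82 · 41 · 12 ≡ 102 (mod 103).
Since 12^d ≡ 102 (mod 103), base 12 does not prove 103 composite.

102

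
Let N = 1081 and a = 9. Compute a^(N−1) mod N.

679

9^1 ≡ 9 (mod 1081)
9^2 ≡ 9^2 = 81 ≡ 81 (mod 1081)
9^4 ≡ 81^2 = 6561 ≡ 75 (mod 1081)
9^8 ≡ 75^2 = 5625 ≡ 220 (mod 1081)
9^16 ≡ 220^2 = 48400 ≡ 836 (mod 1081)
9^32 ≡ 836^2 = 698896 ≡ 570 (mod 1081)
9^64 ≡ 570^2 = 324900 ≡ 600 (mod 1081)
9^128 ≡ 600^2 = 360000 ≡ 27 (mod 1081)
9^256 ≡ 27^2 = 729 ≡ 729 (mod 1081)
9^512 ≡ 729^2 = 531441 ≡ 670 (mod 1081)
9^1024 ≡ 670^2 = 448900 ≡ 285 (mod 1081)
1080 = 1024 + 32 + 16 + 8 in binary powers of 2.
So 9^1080 ≡ 285 · 570 · 836 · 220 ≡ 679 (mod 1081).
Since 679 ≠ 1, base 9 is a Fermat witness: 1081 is composite.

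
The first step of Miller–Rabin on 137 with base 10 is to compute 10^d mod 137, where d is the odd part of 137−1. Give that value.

137 − 1 = 136 = 2^3 · 17, so d = 17.
10^1 ≡ 10 (mod 137)
10^2 ≡ 10^2 = 100 ≡ 100 (mod 137)
10^4 ≡ 100^2 = 10000 ≡ 136 (mod 137)
10^8 ≡ 136^2 = 18496 ≡ 1 (mod 137)
10^16 ≡ 1^2 = 1 ≡ 1 (mod 137)
17 = 16 + 1 in binary powers of 2.
So 10^17 ≡ 1 · 10 ≡ 10 (mod 137).
Squaring chain: 10 → 100 → 136; reaches −1, so base 10 does not prove 137 composite.

10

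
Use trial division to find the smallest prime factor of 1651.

1651 is odd.
Digit sum 13, not divisible by 3.
Ends in 1: not divisible by 5.
7: 1651 = 7·235 + 6
11: 1651 = 11·150 + 1
13: 1651 = 13·127

13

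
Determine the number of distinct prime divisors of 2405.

2405 = 5 · 481
481 = 13 · 37
2405 = 5 · 13 · 37, which has 3 distinct prime factors.

3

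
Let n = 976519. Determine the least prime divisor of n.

47

976519 is odd.
Digit sum 37, not divisible by 3.
Ends in 9: not divisible by 5.
7: 976519 = 7·139502 + 5
11: 976519 = 11·88774 + 5
13: 976519 = 13·75116 + 11
17: 976519 = 17·57442 + 5
19: 976519 = 19·51395 + 14
23: 976519 = 23·42457 + 8
29: 976519 = 29·33673 + 2
31: 976519 = 31·31500 + 19
37: 976519 = 37·26392 + 15
41: 976519 = 41·23817 + 22
43: 976519 = 43·22709 + 32
47: 976519 = 47·20777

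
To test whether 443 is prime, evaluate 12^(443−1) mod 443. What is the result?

1

12^1 ≡ 12 (mod 443)
12^2 ≡ 12^2 = 144 ≡ 144 (mod 443)
12^4 ≡ 144^2 = 20736 ≡ 358 (mod 443)
12^8 ≡ 358^2 = 128164 ≡ 137 (mod 443)
12^16 ≡ 137^2 = 18769 ≡ 163 (mod 443)
12^32 ≡ 163^2 = 26569 ≡ 432 (mod 443)
12^64 ≡ 432^2 = 186624 ≡ 121 (mod 443)
12^128 ≡ 121^2 = 14641 ≡ 22 (mod 443)
12^256 ≡ 22^2 = 484 ≡ 41 (mod 443)
442 = 256 + 128 + 32 + 16 + 8 + 2 in binary powers of 2.
So 12^442 ≡ 41 · 22 · 432 · 163 · 137 · 144 ≡ 1 (mod 443).
Since the result is 1, base 12 gives no evidence that 443 is composite.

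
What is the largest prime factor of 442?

17

442 = 2 · 221
221 = 13 · 17
17 is prime.
So 442 = 2 · 13 · 17; the largest prime factor is 17.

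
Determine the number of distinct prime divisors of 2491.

2

2491 = 47 · 53
2491 = 47 · 53, which has 2 distinct prime factors.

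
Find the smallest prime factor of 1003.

17

1003 is odd.
Digit sum 4, not divisible by 3.
Ends in 3: not divisible by 5.
7: 1003 = 7·143 + 2
11: 1003 = 11·91 + 2
13: 1003 = 13·77 + 2
17: 1003 = 17·59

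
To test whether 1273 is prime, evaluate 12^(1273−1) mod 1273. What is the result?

12^1 ≡ 12 (mod 1273)
12^2 ≡ 12^2 = 144 ≡ 144 (mod 1273)
12^4 ≡ 144^2 = 20736 ≡ 368 (mod 1273)
12^8 ≡ 368^2 = 135424 ≡ 486 (mod 1273)
12^16 ≡ 486^2 = 236196 ≡ 691 (mod 1273)
12^32 ≡ 691^2 = 477481 ≡ 106 (mod 1273)
12^64 ≡ 106^2 = 11236 ≡ 1052 (mod 1273)
12^128 ≡ 1052^2 = 1106704 ≡ 467 (mod 1273)
12^256 ≡ 467^2 = 218089 ≡ 406 (mod 1273)
12^512 ≡ 406^2 = 164836 ≡ 619 (mod 1273)
12^1024 ≡ 619^2 = 383161 ≡ 1261 (mod 1273)
1272 = 1024 + 128 + 64 + 32 + 16 + 8 in binary powers of 2.
So 12^1272 ≡ 1261 · 467 · 1052 · 106 · 691 · 486 ≡ 210 (mod 1273).
Since 210 ≠ 1, base 12 is a Fermat witness: 1273 is composite.

210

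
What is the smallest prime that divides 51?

3

51 is odd.
Digit sum 6, divisible by 3.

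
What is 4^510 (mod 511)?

4^1 ≡ 4 (mod 511)
4^2 ≡ 4^2 = 16 ≡ 16 (mod 511)
4^4 ≡ 16^2 = 256 ≡ 256 (mod 511)
4^8 ≡ 256^2 = 65536 ≡ 128 (mod 511)
4^16 ≡ 128^2 = 16384 ≡ 32 (mod 511)
4^32 ≡ 32^2 = 1024 ≡ 2 (mod 511)
4^64 ≡ 2^2 = 4 ≡ 4 (mod 511)
4^128 ≡ 4^2 = 16 ≡ 16 (mod 511)
4^256 ≡ 16^2 = 256 ≡ 256 (mod 511)
510 = 256 + 128 + 64 + 32 + 16 + 8 + 4 + 2 in binary powers of 2.
So 4^510 ≡ 256 · 16 · 4 · 2 · 32 · 128 · 256 · 16 ≡ 8 (mod 511).
Since 8 ≠ 1, base 4 is a Fermat witness: 511 is composite.

8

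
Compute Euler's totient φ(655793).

630000

Factor: 655793 = 43 · 101 · 151.
φ(655793) = (43−1) · (101−1) · (151−1) = 42 · 100 · 150 = 630000.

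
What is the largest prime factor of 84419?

71

84419 = 29 · 2911
2911 = 41 · 71
71 is prime.
So 84419 = 29 · 41 · 71; the largest prime factor is 71.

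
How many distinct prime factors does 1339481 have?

5

1339481 = 11 · 121771
121771 = 13 · 9367
9367 = 17 · 551
551 = 19 · 29
1339481 = 11 · 13 · 17 · 19 · 29, which has 5 distinct prime factors.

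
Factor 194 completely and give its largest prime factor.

97

194 = 2 · 97
97 is prime.
So 194 = 2 · 97; the largest prime factor is 97.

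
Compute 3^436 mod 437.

347

3^1 ≡ 3 (mod 437)
3^2 ≡ 3^2 = 9 ≡ 9 (mod 437)
3^4 ≡ 9^2 = 81 ≡ 81 (mod 437)
3^8 ≡ 81^2 = 6561 ≡ 6 (mod 437)
3^16 ≡ 6^2 = 36 ≡ 36 (mod 437)
3^32 ≡ 36^2 = 1296 ≡ 422 (mod 437)
3^64 ≡ 422^2 = 178084 ≡ 225 (mod 437)
3^128 ≡ 225^2 = 50625 ≡ 370 (mod 437)
3^256 ≡ 370^2 = 136900 ≡ 119 (mod 437)
436 = 256 + 128 + 32 + 16 + 4 in binary powers of 2.
So 3^436 ≡ 119 · 370 · 422 · 36 · 81 ≡ 347 (mod 437).
Since 347 ≠ 1, base 3 is a Fermat witness: 437 is composite.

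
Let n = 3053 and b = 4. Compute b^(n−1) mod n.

4^1 ≡ 4 (mod 3053)
4^2 ≡ 4^2 = 16 ≡ 16 (mod 3053)
4^4 ≡ 16^2 = 256 ≡ 256 (mod 3053)
4^8 ≡ 256^2 = 65536 ≡ 1423 (mod 3053)
4^16 ≡ 1423^2 = 2024929 ≡ 790 (mod 3053)
4^32 ≡ 790^2 = 624100 ≡ 1288 (mod 3053)
4^64 ≡ 1288^2 = 1658944 ≡ 1165 (mod 3053)
4^128 ≡ 1165^2 = 1357225 ≡ 1693 (mod 3053)
4^256 ≡ 1693^2 = 2866249 ≡ 2535 (mod 3053)
4^512 ≡ 2535^2 = 6426225 ≡ 2713 (mod 3053)
4^1024 ≡ 2713^2 = 7360369 ≡ 2639 (mod 3053)
4^2048 ≡ 2639^2 = 6964321 ≡ 428 (mod 3053)
3052 = 2048 + 512 + 256 + 128 + 64 + 32 + 8 + 4 in binary powers of 2.
So 4^3052 ≡ 428 · 2713 · 2535 · 1693 · 1165 · 1288 · 1423 · 256 ≡ 1119 (mod 3053).
Since 1119 ≠ 1, base 4 is a Fermat witness: 3053 is composite.

1119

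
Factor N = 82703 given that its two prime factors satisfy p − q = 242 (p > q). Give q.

191

Since p = q + 242, we have 82703 = q(q + 242), so q² + 242q − 82703 = 0.
Discriminant: 242² + 4·82703 = 58564 + 330812 = 389376; √389376 = 624.
q = (−242 + 624)/2 = 191, and p = q + 242 = 433.
Check: 191 · 433 = 82703.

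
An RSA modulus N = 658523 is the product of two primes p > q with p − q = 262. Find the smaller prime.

691

Since p = q + 262, we have 658523 = q(q + 262), so q² + 262q − 658523 = 0.
Discriminant: 262² + 4·658523 = 68644 + 2634092 = 2702736; √2702736 = 1644.
q = (−262 + 1644)/2 = 691, and p = q + 262 = 953.
Check: 691 · 953 = 658523.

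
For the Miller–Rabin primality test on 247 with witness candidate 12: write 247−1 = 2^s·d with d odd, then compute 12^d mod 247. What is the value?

246

247 − 1 = 246 = 2^1 · 123, so d = 123.
12^1 ≡ 12 (mod 247)
12^2 ≡ 12^2 = 144 ≡ 144 (mod 247)
12^4 ≡ 144^2 = 20736 ≡ 235 (mod 247)
12^8 ≡ 235^2 = 55225 ≡ 144 (mod 247)
12^16 ≡ 144^2 = 20736 ≡ 235 (mod 247)
12^32 ≡ 235^2 = 55225 ≡ 144 (mod 247)
12^64 ≡ 144^2 = 20736 ≡ 235 (mod 247)
123 = 64 + 32 + 16 + 8 + 2 + 1 in binary powers of 2.
So 12^123 ≡ 235 · 144 · 235 · 144 · 144 · 12 ≡ 246 (mod 247).
Since 12^d ≡ 246 (mod 247), base 12 does not prove 247 composite.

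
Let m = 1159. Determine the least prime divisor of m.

1159 is odd.
Digit sum 16, not divisible by 3.
Ends in 9: not divisible by 5.
7: 1159 = 7·165 + 4
11: 1159 = 11·105 + 4
13: 1159 = 13·89 + 2
17: 1159 = 17·68 + 3
19: 1159 = 19·61

19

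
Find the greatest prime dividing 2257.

2257 = 37 · 61
61 is prime.
So 2257 = 37 · 61; the largest prime factor is 61.

61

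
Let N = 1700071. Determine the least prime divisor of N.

31

1700071 is odd.
Digit sum 16, not divisible by 3.
Ends in 1: not divisible by 5.
7: 1700071 = 7·242867 + 2
11: 1700071 = 11·154551 + 10
13: 1700071 = 13·130774 + 9
17: 1700071 = 17·100004 + 3
19: 1700071 = 19·89477 + 8
23: 1700071 = 23·73916 + 3
29: 1700071 = 29·58623 + 4
31: 1700071 = 31·54841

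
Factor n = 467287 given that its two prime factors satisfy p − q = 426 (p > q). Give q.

Since p = q + 426, we have 467287 = q(q + 426), so q² + 426q − 467287 = 0.
Discriminant: 426² + 4·467287 = 181476 + 1869148 = 2050624; √2050624 = 1432.
q = (−426 + 1432)/2 = 503, and p = q + 426 = 929.
Check: 503 · 929 = 467287.

503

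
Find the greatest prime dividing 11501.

11501 = 7 · 1643
1643 = 31 · 53
53 is prime.
So 11501 = 7 · 31 · 53; the largest prime factor is 53.

53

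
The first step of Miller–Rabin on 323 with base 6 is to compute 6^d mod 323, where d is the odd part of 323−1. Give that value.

323 − 1 = 322 = 2^1 · 161, so d = 161.
6^1 ≡ 6 (mod 323)
6^2 ≡ 6^2 = 36 ≡ 36 (mod 323)
6^4 ≡ 36^2 = 1296 ≡ 4 (mod 323)
6^8 ≡ 4^2 = 16 ≡ 16 (mod 323)
6^16 ≡ 16^2 = 256 ≡ 256 (mod 323)
6^32 ≡ 256^2 = 65536 ≡ 290 (mod 323)
6^64 ≡ 290^2 = 84100 ≡ 120 (mod 323)
6^128 ≡ 120^2 = 14400 ≡ 188 (mod 323)
161 = 128 + 32 + 1 in binary powers of 2.
So 6^161 ≡ 188 · 290 · 6 ≡ 244 (mod 323).
Squaring chain: 244; never reaches −1, so base 6 is a Miller–Rabin witness that 323 is composite.

244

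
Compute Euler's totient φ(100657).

91200

Factor: 100657 = 17 · 31 · 191.
φ(100657) = (17−1) · (31−1) · (191−1) = 16 · 30 · 190 = 91200.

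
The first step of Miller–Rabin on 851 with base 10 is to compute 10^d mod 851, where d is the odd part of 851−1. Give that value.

851 − 1 = 850 = 2^1 · 425, so d = 425.
10^1 ≡ 10 (mod 851)
10^2 ≡ 10^2 = 100 ≡ 100 (mod 851)
10^4 ≡ 100^2 = 10000 ≡ 639 (mod 851)
10^8 ≡ 639^2 = 408321 ≡ 692 (mod 851)
10^16 ≡ 692^2 = 478864 ≡ 602 (mod 851)
10^32 ≡ 602^2 = 362404 ≡ 729 (mod 851)
10^64 ≡ 729^2 = 531441 ≡ 417 (mod 851)
10^128 ≡ 417^2 = 173889 ≡ 285 (mod 851)
10^256 ≡ 285^2 = 81225 ≡ 380 (mod 851)
425 = 256 + 128 + 32 + 8 + 1 in binary powers of 2.
So 10^425 ≡ 380 · 285 · 729 · 692 · 10 ≡ 359 (mod 851).
Squaring chain: 359; never reaches −1, so base 10 is a Miller–Rabin witness that 851 is composite.

359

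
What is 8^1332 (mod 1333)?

8^1 ≡ 8 (mod 1333)
8^2 ≡ 8^2 = 64 ≡ 64 (mod 1333)
8^4 ≡ 64^2 = 4096 ≡ 97 (mod 1333)
8^8 ≡ 97^2 = 9409 ≡ 78 (mod 1333)
8^16 ≡ 78^2 = 6084 ≡ 752 (mod 1333)
8^32 ≡ 752^2 = 565504 ≡ 312 (mod 1333)
8^64 ≡ 312^2 = 97344 ≡ 35 (mod 1333)
8^128 ≡ 35^2 = 1225 ≡ 1225 (mod 1333)
8^256 ≡ 1225^2 = 1500625 ≡ 1000 (mod 1333)
8^512 ≡ 1000^2 = 1000000 ≡ 250 (mod 1333)
8^1024 ≡ 250^2 = 62500 ≡ 1182 (mod 1333)
1332 = 1024 + 256 + 32 + 16 + 4 in binary powers of 2.
So 8^1332 ≡ 1182 · 1000 · 312 · 752 · 97 ≡ 64 (mod 1333).
Since 64 ≠ 1, base 8 is a Fermat witness: 1333 is composite.

64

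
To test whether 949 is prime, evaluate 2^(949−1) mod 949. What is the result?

2^1 ≡ 2 (mod 949)
2^2 ≡ 2^2 = 4 ≡ 4 (mod 949)
2^4 ≡ 4^2 = 16 ≡ 16 (mod 949)
2^8 ≡ 16^2 = 256 ≡ 256 (mod 949)
2^16 ≡ 256^2 = 65536 ≡ 55 (mod 949)
2^32 ≡ 55^2 = 3025 ≡ 178 (mod 949)
2^64 ≡ 178^2 = 31684 ≡ 367 (mod 949)
2^128 ≡ 367^2 = 134689 ≡ 880 (mod 949)
2^256 ≡ 880^2 = 774400 ≡ 16 (mod 949)
2^512 ≡ 16^2 = 256 ≡ 256 (mod 949)
948 = 512 + 256 + 128 + 32 + 16 + 4 in binary powers of 2.
So 2^948 ≡ 256 · 16 · 880 · 178 · 55 · 16 ≡ 300 (mod 949).
Since 300 ≠ 1, base 2 is a Fermat witness: 949 is composite.

300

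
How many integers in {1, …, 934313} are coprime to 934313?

900864

Factor: 934313 = 47 · 103 · 193.
φ(934313) = (47−1) · (103−1) · (193−1) = 46 · 102 · 192 = 900864.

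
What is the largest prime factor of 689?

53

689 = 13 · 53
53 is prime.
So 689 = 13 · 53; the largest prime factor is 53.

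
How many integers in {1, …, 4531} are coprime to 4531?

4312

Factor: 4531 = 23 · 197.
φ(4531) = (23−1) · (197−1) = 22 · 196 = 4312.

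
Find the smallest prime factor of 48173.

48173 is odd.
Digit sum 23, not divisible by 3.
Ends in 3: not divisible by 5.
7: 48173 = 7·6881 + 6
11: 48173 = 11·4379 + 4
13: 48173 = 13·3705 + 8
17: 48173 = 17·2833 + 12
19: 48173 = 19·2535 + 8
23: 48173 = 23·2094 + 11
29: 48173 = 29·1661 + 4
31: 48173 = 31·1553 + 30
37: 48173 = 37·1301 + 36
41: 48173 = 41·1174 + 39
43: 48173 = 43·1120 + 13
47: 48173 = 47·1024 + 45
53: 48173 = 53·908 + 49
59: 48173 = 59·816 + 29
61: 48173 = 61·789 + 44
67: 48173 = 67·719

67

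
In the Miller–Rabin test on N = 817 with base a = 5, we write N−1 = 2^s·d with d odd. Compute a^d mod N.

817 − 1 = 816 = 2^4 · 51, so d = 51.
5^1 ≡ 5 (mod 817)
5^2 ≡ 5^2 = 25 ≡ 25 (mod 817)
5^4 ≡ 25^2 = 625 ≡ 625 (mod 817)
5^8 ≡ 625^2 = 390625 ≡ 99 (mod 817)
5^16 ≡ 99^2 = 9801 ≡ 814 (mod 817)
5^32 ≡ 814^2 = 662596 ≡ 9 (mod 817)
51 = 32 + 16 + 2 + 1 in binary powers of 2.
So 5^51 ≡ 9 · 814 · 25 · 5 ≡ 710 (mod 817).
Squaring chain: 710 → 11 → 121 → 752; never reaches −1, so base 5 is a Miller–Rabin witness that 817 is composite.

710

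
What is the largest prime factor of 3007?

3007 = 31 · 97
97 is prime.
So 3007 = 31 · 97; the largest prime factor is 97.

97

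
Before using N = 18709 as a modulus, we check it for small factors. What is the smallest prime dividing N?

18709 is odd.
Digit sum 25, not divisible by 3.
Ends in 9: not divisible by 5.
7: 18709 = 7·2672 + 5
11: 18709 = 11·1700 + 9
13: 18709 = 13·1439 + 2
17: 18709 = 17·1100 + 9
19: 18709 = 19·984 + 13
23: 18709 = 23·813 + 10
29: 18709 = 29·645 + 4
31: 18709 = 31·603 + 16
37: 18709 = 37·505 + 24
41: 18709 = 41·456 + 13
43: 18709 = 43·435 + 4
47: 18709 = 47·398 + 3
53: 18709 = 53·353

53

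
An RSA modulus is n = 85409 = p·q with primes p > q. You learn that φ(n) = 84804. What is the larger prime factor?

383

φ(n) = (p−1)(q−1) = n − (p+q) + 1, so p + q = 85409 − 84804 + 1 = 606.
p and q are the roots of t² − 606t + 85409 = 0.
Discriminant: 606² − 4·85409 = 367236 − 341636 = 25600; √25600 = 160.
q = (606 − 160)/2 = 223, p = (606 + 160)/2 = 383.
Check: 223 · 383 = 85409.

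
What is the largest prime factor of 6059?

83

6059 = 73 · 83
83 is prime.
So 6059 = 73 · 83; the largest prime factor is 83.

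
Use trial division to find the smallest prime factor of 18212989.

73

18212989 is odd.
Digit sum 40, not divisible by 3.
Ends in 9: not divisible by 5.
7: 18212989 = 7·2601855 + 4
11: 18212989 = 11·1655726 + 3
13: 18212989 = 13·1400999 + 2
17: 18212989 = 17·1071352 + 5
19: 18212989 = 19·958578 + 7
23: 18212989 = 23·791869 + 2
29: 18212989 = 29·628034 + 3
31: 18212989 = 31·587515 + 24
37: 18212989 = 37·492242 + 35
41: 18212989 = 41·444219 + 10
43: 18212989 = 43·423557 + 38
47: 18212989 = 47·387510 + 19
53: 18212989 = 53·343641 + 16
59: 18212989 = 59·308694 + 43
61: 18212989 = 61·298573 + 36
67: 18212989 = 67·271835 + 44
71: 18212989 = 71·256520 + 69
73: 18212989 = 73·249493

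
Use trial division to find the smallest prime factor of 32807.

53

32807 is odd.
Digit sum 20, not divisible by 3.
Ends in 7: not divisible by 5.
7: 32807 = 7·4686 + 5
11: 32807 = 11·2982 + 5
13: 32807 = 13·2523 + 8
17: 32807 = 17·1929 + 14
19: 32807 = 19·1726 + 13
23: 32807 = 23·1426 + 9
29: 32807 = 29·1131 + 8
31: 32807 = 31·1058 + 9
37: 32807 = 37·886 + 25
41: 32807 = 41·800 + 7
43: 32807 = 43·762 + 41
47: 32807 = 47·698 + 1
53: 32807 = 53·619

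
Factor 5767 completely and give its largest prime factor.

79

5767 = 73 · 79
79 is prime.
So 5767 = 73 · 79; the largest prime factor is 79.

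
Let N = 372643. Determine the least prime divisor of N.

372643 is odd.
Digit sum 25, not divisible by 3.
Ends in 3: not divisible by 5.
7: 372643 = 7·53234 + 5
11: 372643 = 11·33876 + 7
13: 372643 = 13·28664 + 11
17: 372643 = 17·21920 + 3
19: 372643 = 19·19612 + 15
23: 372643 = 23·16201 + 20
29: 372643 = 29·12849 + 22
31: 372643 = 31·12020 + 23
37: 372643 = 37·10071 + 16
41: 372643 = 41·9088 + 35
43: 372643 = 43·8666 + 5
47: 372643 = 47·7928 + 27
53: 372643 = 53·7031

53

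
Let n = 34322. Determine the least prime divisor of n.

2

34322 is even: 2 divides it.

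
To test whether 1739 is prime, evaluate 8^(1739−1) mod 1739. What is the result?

159

8^1 ≡ 8 (mod 1739)
8^2 ≡ 8^2 = 64 ≡ 64 (mod 1739)
8^4 ≡ 64^2 = 4096 ≡ 618 (mod 1739)
8^8 ≡ 618^2 = 381924 ≡ 1083 (mod 1739)
8^16 ≡ 1083^2 = 1172889 ≡ 803 (mod 1739)
8^32 ≡ 803^2 = 644809 ≡ 1379 (mod 1739)
8^64 ≡ 1379^2 = 1901641 ≡ 914 (mod 1739)
8^128 ≡ 914^2 = 835396 ≡ 676 (mod 1739)
8^256 ≡ 676^2 = 456976 ≡ 1358 (mod 1739)
8^512 ≡ 1358^2 = 1844164 ≡ 824 (mod 1739)
8^1024 ≡ 824^2 = 678976 ≡ 766 (mod 1739)
1738 = 1024 + 512 + 128 + 64 + 8 + 2 in binary powers of 2.
So 8^1738 ≡ 766 · 824 · 676 · 914 · 1083 · 64 ≡ 159 (mod 1739).
Since 159 ≠ 1, base 8 is a Fermat witness: 1739 is composite.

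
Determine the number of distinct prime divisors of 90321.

5

90321 = 3 · 30107
30107 = 7 · 4301
4301 = 11 · 391
391 = 17 · 23
90321 = 3 · 7 · 11 · 17 · 23, which has 5 distinct prime factors.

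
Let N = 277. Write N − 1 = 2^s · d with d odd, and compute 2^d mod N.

60

277 − 1 = 276 = 2^2 · 69, so d = 69.
2^1 ≡ 2 (mod 277)
2^2 ≡ 2^2 = 4 ≡ 4 (mod 277)
2^4 ≡ 4^2 = 16 ≡ 16 (mod 277)
2^8 ≡ 16^2 = 256 ≡ 256 (mod 277)
2^16 ≡ 256^2 = 65536 ≡ 164 (mod 277)
2^32 ≡ 164^2 = 26896 ≡ 27 (mod 277)
2^64 ≡ 27^2 = 729 ≡ 175 (mod 277)
69 = 64 + 4 + 1 in binary powers of 2.
So 2^69 ≡ 175 · 16 · 2 ≡ 60 (mod 277).
Squaring chain: 60 → 276; reaches −1, so base 2 does not prove 277 composite.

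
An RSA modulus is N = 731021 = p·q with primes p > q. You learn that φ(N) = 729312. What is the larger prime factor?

857

φ(n) = (p−1)(q−1) = n − (p+q) + 1, so p + q = 731021 − 729312 + 1 = 1710.
p and q are the roots of t² − 1710t + 731021 = 0.
Discriminant: 1710² − 4·731021 = 2924100 − 2924084 = 16; √16 = 4.
q = (1710 − 4)/2 = 853, p = (1710 + 4)/2 = 857.
Check: 853 · 857 = 731021.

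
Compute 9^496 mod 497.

9^1 ≡ 9 (mod 497)
9^2 ≡ 9^2 = 81 ≡ 81 (mod 497)
9^4 ≡ 81^2 = 6561 ≡ 100 (mod 497)
9^8 ≡ 100^2 = 10000 ≡ 60 (mod 497)
9^16 ≡ 60^2 = 3600 ≡ 121 (mod 497)
9^32 ≡ 121^2 = 14641 ≡ 228 (mod 497)
9^64 ≡ 228^2 = 51984 ≡ 296 (mod 497)
9^128 ≡ 296^2 = 87616 ≡ 144 (mod 497)
9^256 ≡ 144^2 = 20736 ≡ 359 (mod 497)
496 = 256 + 128 + 64 + 32 + 16 in binary powers of 2.
So 9^496 ≡ 359 · 144 · 296 · 228 · 121 ≡ 219 (mod 497).
Since 219 ≠ 1, base 9 is a Fermat witness: 497 is composite.

219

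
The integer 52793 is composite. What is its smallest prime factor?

13

52793 is odd.
Digit sum 26, not divisible by 3.
Ends in 3: not divisible by 5.
7: 52793 = 7·7541 + 6
11: 52793 = 11·4799 + 4
13: 52793 = 13·4061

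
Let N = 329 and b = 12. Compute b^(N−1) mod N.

12^1 ≡ 12 (mod 329)
12^2 ≡ 12^2 = 144 ≡ 144 (mod 329)
12^4 ≡ 144^2 = 20736 ≡ 9 (mod 329)
12^8 ≡ 9^2 = 81 ≡ 81 (mod 329)
12^16 ≡ 81^2 = 6561 ≡ 310 (mod 329)
12^32 ≡ 310^2 = 96100 ≡ 32 (mod 329)
12^64 ≡ 32^2 = 1024 ≡ 37 (mod 329)
12^128 ≡ 37^2 = 1369 ≡ 53 (mod 329)
12^256 ≡ 53^2 = 2809 ≡ 177 (mod 329)
328 = 256 + 64 + 8 in binary powers of 2.
So 12^328 ≡ 177 · 37 · 81 ≡ 121 (mod 329).
Since 121 ≠ 1, base 12 is a Fermat witness: 329 is composite.

121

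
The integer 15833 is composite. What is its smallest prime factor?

15833 is odd.
Digit sum 20, not divisible by 3.
Ends in 3: not divisible by 5.
7: 15833 = 7·2261 + 6
11: 15833 = 11·1439 + 4
13: 15833 = 13·1217 + 12
17: 15833 = 17·931 + 6
19: 15833 = 19·833 + 6
23: 15833 = 23·688 + 9
29: 15833 = 29·545 + 28
31: 15833 = 31·510 + 23
37: 15833 = 37·427 + 34
41: 15833 = 41·386 + 7
43: 15833 = 43·368 + 9
47: 15833 = 47·336 + 41
53: 15833 = 53·298 + 39
59: 15833 = 59·268 + 21
61: 15833 = 61·259 + 34
67: 15833 = 67·236 + 21
71: 15833 = 71·223

71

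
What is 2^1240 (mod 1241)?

2^1 ≡ 2 (mod 1241)
2^2 ≡ 2^2 = 4 ≡ 4 (mod 1241)
2^4 ≡ 4^2 = 16 ≡ 16 (mod 1241)
2^8 ≡ 16^2 = 256 ≡ 256 (mod 1241)
2^16 ≡ 256^2 = 65536 ≡ 1004 (mod 1241)
2^32 ≡ 1004^2 = 1008016 ≡ 324 (mod 1241)
2^64 ≡ 324^2 = 104976 ≡ 732 (mod 1241)
2^128 ≡ 732^2 = 535824 ≡ 953 (mod 1241)
2^256 ≡ 953^2 = 908209 ≡ 1038 (mod 1241)
2^512 ≡ 1038^2 = 1077444 ≡ 256 (mod 1241)
2^1024 ≡ 256^2 = 65536 ≡ 1004 (mod 1241)
1240 = 1024 + 128 + 64 + 16 + 8 in binary powers of 2.
So 2^1240 ≡ 1004 · 953 · 732 · 1004 · 256 ≡ 1004 (mod 1241).
Since 1004 ≠ 1, base 2 is a Fermat witness: 1241 is composite.

1004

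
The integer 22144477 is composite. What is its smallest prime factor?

73

22144477 is odd.
Digit sum 31, not divisible by 3.
Ends in 7: not divisible by 5.
7: 22144477 = 7·3163496 + 5
11: 22144477 = 11·2013134 + 3
13: 22144477 = 13·1703421 + 4
17: 22144477 = 17·1302616 + 5
19: 22144477 = 19·1165498 + 15
23: 22144477 = 23·962803 + 8
29: 22144477 = 29·763602 + 19
31: 22144477 = 31·714337 + 30
37: 22144477 = 37·598499 + 14
41: 22144477 = 41·540109 + 8
43: 22144477 = 43·514987 + 36
47: 22144477 = 47·471159 + 4
53: 22144477 = 53·417820 + 17
59: 22144477 = 59·375330 + 7
61: 22144477 = 61·363024 + 13
67: 22144477 = 67·330514 + 39
71: 22144477 = 71·311894 + 3
73: 22144477 = 73·303349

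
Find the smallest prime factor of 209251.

209251 is odd.
Digit sum 19, not divisible by 3.
Ends in 1: not divisible by 5.
7: 209251 = 7·29893

7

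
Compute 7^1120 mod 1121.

7^1 ≡ 7 (mod 1121)
7^2 ≡ 7^2 = 49 ≡ 49 (mod 1121)
7^4 ≡ 49^2 = 2401 ≡ 159 (mod 1121)
7^8 ≡ 159^2 = 25281 ≡ 619 (mod 1121)
7^16 ≡ 619^2 = 383161 ≡ 900 (mod 1121)
7^32 ≡ 900^2 = 810000 ≡ 638 (mod 1121)
7^64 ≡ 638^2 = 407044 ≡ 121 (mod 1121)
7^128 ≡ 121^2 = 14641 ≡ 68 (mod 1121)
7^256 ≡ 68^2 = 4624 ≡ 140 (mod 1121)
7^512 ≡ 140^2 = 19600 ≡ 543 (mod 1121)
7^1024 ≡ 543^2 = 294849 ≡ 26 (mod 1121)
1120 = 1024 + 64 + 32 in binary powers of 2.
So 7^1120 ≡ 26 · 121 · 638 ≡ 558 (mod 1121).
Since 558 ≠ 1, base 7 is a Fermat witness: 1121 is composite.

558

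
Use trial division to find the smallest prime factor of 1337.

1337 is odd.
Digit sum 14, not divisible by 3.
Ends in 7: not divisible by 5.
7: 1337 = 7·191

7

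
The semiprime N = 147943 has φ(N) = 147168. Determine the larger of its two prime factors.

φ(n) = (p−1)(q−1) = n − (p+q) + 1, so p + q = 147943 − 147168 + 1 = 776.
p and q are the roots of t² − 776t + 147943 = 0.
Discriminant: 776² − 4·147943 = 602176 − 591772 = 10404; √10404 = 102.
q = (776 − 102)/2 = 337, p = (776 + 102)/2 = 439.
Check: 337 · 439 = 147943.

439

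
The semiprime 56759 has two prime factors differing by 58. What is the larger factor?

269

Since p = q + 58, we have 56759 = q(q + 58), so q² + 58q − 56759 = 0.
Discriminant: 58² + 4·56759 = 3364 + 227036 = 230400; √230400 = 480.
q = (−58 + 480)/2 = 211, and p = q + 58 = 269.
Check: 211 · 269 = 56759.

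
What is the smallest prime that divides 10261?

31

10261 is odd.
Digit sum 10, not divisible by 3.
Ends in 1: not divisible by 5.
7: 10261 = 7·1465 + 6
11: 10261 = 11·932 + 9
13: 10261 = 13·789 + 4
17: 10261 = 17·603 + 10
19: 10261 = 19·540 + 1
23: 10261 = 23·446 + 3
29: 10261 = 29·353 + 24
31: 10261 = 31·331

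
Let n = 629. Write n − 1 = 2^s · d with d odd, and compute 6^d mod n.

629 − 1 = 628 = 2^2 · 157, so d = 157.
6^1 ≡ 6 (mod 629)
6^2 ≡ 6^2 = 36 ≡ 36 (mod 629)
6^4 ≡ 36^2 = 1296 ≡ 38 (mod 629)
6^8 ≡ 38^2 = 1444 ≡ 186 (mod 629)
6^16 ≡ 186^2 = 34596 ≡ 1 (mod 629)
6^32 ≡ 1^2 = 1 ≡ 1 (mod 629)
6^64 ≡ 1^2 = 1 ≡ 1 (mod 629)
6^128 ≡ 1^2 = 1 ≡ 1 (mod 629)
157 = 128 + 16 + 8 + 4 + 1 in binary powers of 2.
So 6^157 ≡ 1 · 1 · 186 · 38 · 6 ≡ 265 (mod 629).
Squaring chain: 265 → 406; never reaches −1, so base 6 is a Miller–Rabin witness that 629 is composite.

265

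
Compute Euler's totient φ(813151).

787200

Factor: 813151 = 83 · 97 · 101.
φ(813151) = (83−1) · (97−1) · (101−1) = 82 · 96 · 100 = 787200.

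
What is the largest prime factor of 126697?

67

126697 = 31 · 4087
4087 = 61 · 67
67 is prime.
So 126697 = 31 · 61 · 67; the largest prime factor is 67.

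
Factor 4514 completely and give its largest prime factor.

61

4514 = 2 · 2257
2257 = 37 · 61
61 is prime.
So 4514 = 2 · 37 · 61; the largest prime factor is 61.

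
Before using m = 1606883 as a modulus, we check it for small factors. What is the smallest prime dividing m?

47

1606883 is odd.
Digit sum 32, not divisible by 3.
Ends in 3: not divisible by 5.
7: 1606883 = 7·229554 + 5
11: 1606883 = 11·146080 + 3
13: 1606883 = 13·123606 + 5
17: 1606883 = 17·94522 + 9
19: 1606883 = 19·84572 + 15
23: 1606883 = 23·69864 + 11
29: 1606883 = 29·55409 + 22
31: 1606883 = 31·51834 + 29
37: 1606883 = 37·43429 + 10
41: 1606883 = 41·39192 + 11
43: 1606883 = 43·37369 + 16
47: 1606883 = 47·34189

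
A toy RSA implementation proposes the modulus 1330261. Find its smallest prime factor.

37

1330261 is odd.
Digit sum 16, not divisible by 3.
Ends in 1: not divisible by 5.
7: 1330261 = 7·190037 + 2
11: 1330261 = 11·120932 + 9
13: 1330261 = 13·102327 + 10
17: 1330261 = 17·78250 + 11
19: 1330261 = 19·70013 + 14
23: 1330261 = 23·57837 + 10
29: 1330261 = 29·45871 + 2
31: 1330261 = 31·42911 + 20
37: 1330261 = 37·35953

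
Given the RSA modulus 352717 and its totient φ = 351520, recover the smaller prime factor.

521

φ(n) = (p−1)(q−1) = n − (p+q) + 1, so p + q = 352717 − 351520 + 1 = 1198.
p and q are the roots of t² − 1198t + 352717 = 0.
Discriminant: 1198² − 4·352717 = 1435204 − 1410868 = 24336; √24336 = 156.
q = (1198 − 156)/2 = 521, p = (1198 + 156)/2 = 677.
Check: 521 · 677 = 352717.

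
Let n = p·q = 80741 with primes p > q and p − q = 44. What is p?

Since p = q + 44, we have 80741 = q(q + 44), so q² + 44q − 80741 = 0.
Discriminant: 44² + 4·80741 = 1936 + 322964 = 324900; √324900 = 570.
q = (−44 + 570)/2 = 263, and p = q + 44 = 307.
Check: 263 · 307 = 80741.

307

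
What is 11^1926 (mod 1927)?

484

11^1 ≡ 11 (mod 1927)
11^2 ≡ 11^2 = 121 ≡ 121 (mod 1927)
11^4 ≡ 121^2 = 14641 ≡ 1152 (mod 1927)
11^8 ≡ 1152^2 = 1327104 ≡ 1328 (mod 1927)
11^16 ≡ 1328^2 = 1763584 ≡ 379 (mod 1927)
11^32 ≡ 379^2 = 143641 ≡ 1043 (mod 1927)
11^64 ≡ 1043^2 = 1087849 ≡ 1021 (mod 1927)
11^128 ≡ 1021^2 = 1042441 ≡ 1861 (mod 1927)
11^256 ≡ 1861^2 = 3463321 ≡ 502 (mod 1927)
11^512 ≡ 502^2 = 252004 ≡ 1494 (mod 1927)
11^1024 ≡ 1494^2 = 2232036 ≡ 570 (mod 1927)
1926 = 1024 + 512 + 256 + 128 + 4 + 2 in binary powers of 2.
So 11^1926 ≡ 570 · 1494 · 502 · 1861 · 1152 · 121 ≡ 484 (mod 1927).
Since 484 ≠ 1, base 11 is a Fermat witness: 1927 is composite.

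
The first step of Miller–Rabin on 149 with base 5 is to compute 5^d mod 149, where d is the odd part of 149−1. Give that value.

1

149 − 1 = 148 = 2^2 · 37, so d = 37.
5^1 ≡ 5 (mod 149)
5^2 ≡ 5^2 = 25 ≡ 25 (mod 149)
5^4 ≡ 25^2 = 625 ≡ 29 (mod 149)
5^8 ≡ 29^2 = 841 ≡ 96 (mod 149)
5^16 ≡ 96^2 = 9216 ≡ 127 (mod 149)
5^32 ≡ 127^2 = 16129 ≡ 37 (mod 149)
37 = 32 + 4 + 1 in binary powers of 2.
So 5^37 ≡ 37 · 29 · 5 ≡ 1 (mod 149).
Since 5^d ≡ 1 (mod 149), base 5 does not prove 149 composite.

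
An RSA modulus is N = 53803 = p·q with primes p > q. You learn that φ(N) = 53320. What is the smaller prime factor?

173

φ(n) = (p−1)(q−1) = n − (p+q) + 1, so p + q = 53803 − 53320 + 1 = 484.
p and q are the roots of t² − 484t + 53803 = 0.
Discriminant: 484² − 4·53803 = 234256 − 215212 = 19044; √19044 = 138.
q = (484 − 138)/2 = 173, p = (484 + 138)/2 = 311.
Check: 173 · 311 = 53803.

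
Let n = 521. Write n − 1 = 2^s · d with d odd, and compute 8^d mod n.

235

521 − 1 = 520 = 2^3 · 65, so d = 65.
8^1 ≡ 8 (mod 521)
8^2 ≡ 8^2 = 64 ≡ 64 (mod 521)
8^4 ≡ 64^2 = 4096 ≡ 449 (mod 521)
8^8 ≡ 449^2 = 201601 ≡ 495 (mod 521)
8^16 ≡ 495^2 = 245025 ≡ 155 (mod 521)
8^32 ≡ 155^2 = 24025 ≡ 59 (mod 521)
8^64 ≡ 59^2 = 3481 ≡ 355 (mod 521)
65 = 64 + 1 in binary powers of 2.
So 8^65 ≡ 355 · 8 ≡ 235 (mod 521).
Squaring chain: 235 → 520 → 1; reaches −1, so base 8 does not prove 521 composite.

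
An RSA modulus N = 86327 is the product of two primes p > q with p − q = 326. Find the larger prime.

Since p = q + 326, we have 86327 = q(q + 326), so q² + 326q − 86327 = 0.
Discriminant: 326² + 4·86327 = 106276 + 345308 = 451584; √451584 = 672.
q = (−326 + 672)/2 = 173, and p = q + 326 = 499.
Check: 173 · 499 = 86327.

499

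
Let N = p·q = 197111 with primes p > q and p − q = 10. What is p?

Since p = q + 10, we have 197111 = q(q + 10), so q² + 10q − 197111 = 0.
Discriminant: 10² + 4·197111 = 100 + 788444 = 788544; √788544 = 888.
q = (−10 + 888)/2 = 439, and p = q + 10 = 449.
Check: 439 · 449 = 197111.

449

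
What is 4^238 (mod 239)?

1

4^1 ≡ 4 (mod 239)
4^2 ≡ 4^2 = 16 ≡ 16 (mod 239)
4^4 ≡ 16^2 = 256 ≡ 17 (mod 239)
4^8 ≡ 17^2 = 289 ≡ 50 (mod 239)
4^16 ≡ 50^2 = 2500 ≡ 110 (mod 239)
4^32 ≡ 110^2 = 12100 ≡ 150 (mod 239)
4^64 ≡ 150^2 = 22500 ≡ 34 (mod 239)
4^128 ≡ 34^2 = 1156 ≡ 200 (mod 239)
238 = 128 + 64 + 32 + 8 + 4 + 2 in binary powers of 2.
So 4^238 ≡ 200 · 34 · 150 · 50 · 17 · 16 ≡ 1 (mod 239).
Since the result is 1, base 4 gives no evidence that 239 is composite.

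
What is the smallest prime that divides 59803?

59803 is odd.
Digit sum 25, not divisible by 3.
Ends in 3: not divisible by 5.
7: 59803 = 7·8543 + 2
11: 59803 = 11·5436 + 7
13: 59803 = 13·4600 + 3
17: 59803 = 17·3517 + 14
19: 59803 = 19·3147 + 10
23: 59803 = 23·2600 + 3
29: 59803 = 29·2062 + 5
31: 59803 = 31·1929 + 4
37: 59803 = 37·1616 + 11
41: 59803 = 41·1458 + 25
43: 59803 = 43·1390 + 33
47: 59803 = 47·1272 + 19
53: 59803 = 53·1128 + 19
59: 59803 = 59·1013 + 36
61: 59803 = 61·980 + 23
67: 59803 = 67·892 + 39
71: 59803 = 71·842 + 21
73: 59803 = 73·819 + 16
79: 59803 = 79·757

79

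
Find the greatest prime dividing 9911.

9911 = 11 · 901
901 = 17 · 53
53 is prime.
So 9911 = 11 · 17 · 53; the largest prime factor is 53.

53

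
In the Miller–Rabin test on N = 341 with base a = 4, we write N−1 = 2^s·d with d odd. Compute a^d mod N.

1

341 − 1 = 340 = 2^2 · 85, so d = 85.
4^1 ≡ 4 (mod 341)
4^2 ≡ 4^2 = 16 ≡ 16 (mod 341)
4^4 ≡ 16^2 = 256 ≡ 256 (mod 341)
4^8 ≡ 256^2 = 65536 ≡ 64 (mod 341)
4^16 ≡ 64^2 = 4096 ≡ 4 (mod 341)
4^32 ≡ 4^2 = 16 ≡ 16 (mod 341)
4^64 ≡ 16^2 = 256 ≡ 256 (mod 341)
85 = 64 + 16 + 4 + 1 in binary powers of 2.
So 4^85 ≡ 256 · 4 · 256 · 4 ≡ 1 (mod 341).
Since 4^d ≡ 1 (mod 341), base 4 does not prove 341 composite.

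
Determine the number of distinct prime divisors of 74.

2

74 = 2 · 37
74 = 2 · 37, which has 2 distinct prime factors.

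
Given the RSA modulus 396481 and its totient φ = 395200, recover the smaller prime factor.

521

φ(n) = (p−1)(q−1) = n − (p+q) + 1, so p + q = 396481 − 395200 + 1 = 1282.
p and q are the roots of t² − 1282t + 396481 = 0.
Discriminant: 1282² − 4·396481 = 1643524 − 1585924 = 57600; √57600 = 240.
q = (1282 − 240)/2 = 521, p = (1282 + 240)/2 = 761.
Check: 521 · 761 = 396481.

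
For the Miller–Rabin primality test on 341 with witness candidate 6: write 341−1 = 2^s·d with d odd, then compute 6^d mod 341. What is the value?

341 − 1 = 340 = 2^2 · 85, so d = 85.
6^1 ≡ 6 (mod 341)
6^2 ≡ 6^2 = 36 ≡ 36 (mod 341)
6^4 ≡ 36^2 = 1296 ≡ 273 (mod 341)
6^8 ≡ 273^2 = 74529 ≡ 191 (mod 341)
6^16 ≡ 191^2 = 36481 ≡ 335 (mod 341)
6^32 ≡ 335^2 = 112225 ≡ 36 (mod 341)
6^64 ≡ 36^2 = 1296 ≡ 273 (mod 341)
85 = 64 + 16 + 4 + 1 in binary powers of 2.
So 6^85 ≡ 273 · 335 · 273 · 6 ≡ 285 (mod 341).
Squaring chain: 285 → 67; never reaches −1, so base 6 is a Miller–Rabin witness that 341 is composite.

285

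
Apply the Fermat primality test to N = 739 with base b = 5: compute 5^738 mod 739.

5^1 ≡ 5 (mod 739)
5^2 ≡ 5^2 = 25 ≡ 25 (mod 739)
5^4 ≡ 25^2 = 625 ≡ 625 (mod 739)
5^8 ≡ 625^2 = 390625 ≡ 433 (mod 739)
5^16 ≡ 433^2 = 187489 ≡ 522 (mod 739)
5^32 ≡ 522^2 = 272484 ≡ 532 (mod 739)
5^64 ≡ 532^2 = 283024 ≡ 726 (mod 739)
5^128 ≡ 726^2 = 527076 ≡ 169 (mod 739)
5^256 ≡ 169^2 = 28561 ≡ 479 (mod 739)
5^512 ≡ 479^2 = 229441 ≡ 351 (mod 739)
738 = 512 + 128 + 64 + 32 + 2 in binary powers of 2.
So 5^738 ≡ 351 · 169 · 726 · 532 · 25 ≡ 1 (mod 739).
Since the result is 1, base 5 gives no evidence that 739 is composite.

1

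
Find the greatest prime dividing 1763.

1763 = 41 · 43
43 is prime.
So 1763 = 41 · 43; the largest prime factor is 43.

43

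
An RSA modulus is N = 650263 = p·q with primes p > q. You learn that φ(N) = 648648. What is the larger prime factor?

859

φ(n) = (p−1)(q−1) = n − (p+q) + 1, so p + q = 650263 − 648648 + 1 = 1616.
p and q are the roots of t² − 1616t + 650263 = 0.
Discriminant: 1616² − 4·650263 = 2611456 − 2601052 = 10404; √10404 = 102.
q = (1616 − 102)/2 = 757, p = (1616 + 102)/2 = 859.
Check: 757 · 859 = 650263.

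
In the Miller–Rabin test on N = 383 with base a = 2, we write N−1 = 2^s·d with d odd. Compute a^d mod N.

1

383 − 1 = 382 = 2^1 · 191, so d = 191.
2^1 ≡ 2 (mod 383)
2^2 ≡ 2^2 = 4 ≡ 4 (mod 383)
2^4 ≡ 4^2 = 16 ≡ 16 (mod 383)
2^8 ≡ 16^2 = 256 ≡ 256 (mod 383)
2^16 ≡ 256^2 = 65536 ≡ 43 (mod 383)
2^32 ≡ 43^2 = 1849 ≡ 317 (mod 383)
2^64 ≡ 317^2 = 100489 ≡ 143 (mod 383)
2^128 ≡ 143^2 = 20449 ≡ 150 (mod 383)
191 = 128 + 32 + 16 + 8 + 4 + 2 + 1 in binary powers of 2.
So 2^191 ≡ 150 · 317 · 43 · 256 · 16 · 4 · 2 ≡ 1 (mod 383).
Since 2^d ≡ 1 (mod 383), base 2 does not prove 383 composite.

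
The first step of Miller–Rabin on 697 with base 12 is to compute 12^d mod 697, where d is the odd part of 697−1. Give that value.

432

697 − 1 = 696 = 2^3 · 87, so d = 87.
12^1 ≡ 12 (mod 697)
12^2 ≡ 12^2 = 144 ≡ 144 (mod 697)
12^4 ≡ 144^2 = 20736 ≡ 523 (mod 697)
12^8 ≡ 523^2 = 273529 ≡ 305 (mod 697)
12^16 ≡ 305^2 = 93025 ≡ 324 (mod 697)
12^32 ≡ 324^2 = 104976 ≡ 426 (mod 697)
12^64 ≡ 426^2 = 181476 ≡ 256 (mod 697)
87 = 64 + 16 + 4 + 2 + 1 in binary powers of 2.
So 12^87 ≡ 256 · 324 · 523 · 144 · 12 ≡ 432 (mod 697).
Squaring chain: 432 → 525 → 310; never reaches −1, so base 12 is a Miller–Rabin witness that 697 is composite.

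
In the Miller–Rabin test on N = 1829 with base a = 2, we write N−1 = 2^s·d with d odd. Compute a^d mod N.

655

1829 − 1 = 1828 = 2^2 · 457, so d = 457.
2^1 ≡ 2 (mod 1829)
2^2 ≡ 2^2 = 4 ≡ 4 (mod 1829)
2^4 ≡ 4^2 = 16 ≡ 16 (mod 1829)
2^8 ≡ 16^2 = 256 ≡ 256 (mod 1829)
2^16 ≡ 256^2 = 65536 ≡ 1521 (mod 1829)
2^32 ≡ 1521^2 = 2313441 ≡ 1585 (mod 1829)
2^64 ≡ 1585^2 = 2512225 ≡ 1008 (mod 1829)
2^128 ≡ 1008^2 = 1016064 ≡ 969 (mod 1829)
2^256 ≡ 969^2 = 938961 ≡ 684 (mod 1829)
457 = 256 + 128 + 64 + 8 + 1 in binary powers of 2.
So 2^457 ≡ 684 · 969 · 1008 · 256 · 2 ≡ 655 (mod 1829).
Squaring chain: 655 → 1039; never reaches −1, so base 2 is a Miller–Rabin witness that 1829 is composite.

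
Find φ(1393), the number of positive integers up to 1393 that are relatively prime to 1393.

Factor: 1393 = 7 · 199.
φ(1393) = (7−1) · (199−1) = 6 · 198 = 1188.

1188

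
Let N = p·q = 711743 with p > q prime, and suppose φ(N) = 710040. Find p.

971

φ(n) = (p−1)(q−1) = n − (p+q) + 1, so p + q = 711743 − 710040 + 1 = 1704.
p and q are the roots of t² − 1704t + 711743 = 0.
Discriminant: 1704² − 4·711743 = 2903616 − 2846972 = 56644; √56644 = 238.
q = (1704 − 238)/2 = 733, p = (1704 + 238)/2 = 971.
Check: 733 · 971 = 711743.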